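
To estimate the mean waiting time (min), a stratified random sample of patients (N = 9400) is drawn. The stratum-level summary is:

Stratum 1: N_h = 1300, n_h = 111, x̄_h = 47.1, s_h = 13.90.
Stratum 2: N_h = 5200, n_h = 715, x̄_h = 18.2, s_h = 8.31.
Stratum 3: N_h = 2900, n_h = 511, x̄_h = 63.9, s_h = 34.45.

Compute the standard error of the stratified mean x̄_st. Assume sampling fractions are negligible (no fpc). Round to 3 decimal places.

SE(x̄_st) ≈ 0.533

V̂(x̄_st) = Σ W_h² s_h²/n_h, with W_h = N_h/N and N = 9400:
  stratum 1: (1300/9400)²·13.90²/111 = 0.0332918
  stratum 2: (5200/9400)²·8.31²/715 = 0.0295561
  stratum 3: (2900/9400)²·34.45²/511 = 0.221054
V̂(x̄_st) = 0.283902
SE(x̄_st) = √0.283902 = 0.532824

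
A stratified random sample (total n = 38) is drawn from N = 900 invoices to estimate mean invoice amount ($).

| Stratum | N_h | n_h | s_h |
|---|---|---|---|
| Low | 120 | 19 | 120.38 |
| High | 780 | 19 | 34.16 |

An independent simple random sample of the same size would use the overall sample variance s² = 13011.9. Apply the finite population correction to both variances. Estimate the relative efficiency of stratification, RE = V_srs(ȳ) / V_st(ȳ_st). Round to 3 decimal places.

V̂(ȳ_st) = Σ W_h² (1 − n_h/N_h) s_h²/n_h, with W_h = N_h/N and N = 900:
  stratum Low: (120/900)²·(1 − 19/120)·120.38²/19 = 11.4123
  stratum High: (780/900)²·(1 − 19/780)·34.16²/19 = 45.0066
V_st = 56.4189
V_srs = (1 − 38/900)·13011.9/38 = 327.961
Relative efficiency = V_srs / V_st = 327.961/56.4189 = 5.8130

RE ≈ 5.813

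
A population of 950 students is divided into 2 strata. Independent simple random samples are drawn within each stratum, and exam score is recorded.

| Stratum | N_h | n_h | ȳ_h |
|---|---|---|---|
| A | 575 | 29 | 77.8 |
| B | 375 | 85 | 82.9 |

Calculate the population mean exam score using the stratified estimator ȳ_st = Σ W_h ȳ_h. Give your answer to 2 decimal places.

ȳ_st ≈ 79.81

N = Σ N_h = 950. Stratum weights W_h = N_h/N.
ȳ_st = (575·77.8 + 375·82.9) / 950 = 79.8132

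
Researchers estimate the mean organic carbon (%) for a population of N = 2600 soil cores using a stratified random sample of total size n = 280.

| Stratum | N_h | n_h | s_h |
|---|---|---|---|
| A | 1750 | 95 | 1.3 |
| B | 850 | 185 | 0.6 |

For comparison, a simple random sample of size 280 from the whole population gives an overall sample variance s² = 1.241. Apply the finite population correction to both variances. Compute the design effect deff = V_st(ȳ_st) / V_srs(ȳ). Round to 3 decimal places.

deff ≈ 1.968

V̂(ȳ_st) = Σ W_h² (1 − n_h/N_h) s_h²/n_h, with W_h = N_h/N and N = 2600:
  stratum A: (1750/2600)²·(1 − 95/1750)·1.3²/95 = 0.00762171
  stratum B: (850/2600)²·(1 − 185/850)·0.6²/185 = 0.000162714
V_st = 0.00778442
V_srs = (1 − 280/2600)·1.241/280 = 0.00395484
deff = V_st / V_srs = 0.00778442/0.00395484 = 1.9683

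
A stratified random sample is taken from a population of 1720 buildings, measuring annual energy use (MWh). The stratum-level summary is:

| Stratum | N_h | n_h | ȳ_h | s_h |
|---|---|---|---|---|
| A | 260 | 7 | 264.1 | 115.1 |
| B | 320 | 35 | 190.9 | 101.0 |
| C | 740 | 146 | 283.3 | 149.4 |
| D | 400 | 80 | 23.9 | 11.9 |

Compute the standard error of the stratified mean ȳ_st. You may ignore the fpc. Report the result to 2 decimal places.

V̂(ȳ_st) = Σ W_h² s_h²/n_h, with W_h = N_h/N and N = 1720:
  stratum A: (260/1720)²·115.1²/7 = 43.2456
  stratum B: (320/1720)²·101.0²/35 = 10.0883
  stratum C: (740/1720)²·149.4²/146 = 28.2979
  stratum D: (400/1720)²·11.9²/80 = 0.0957342
V̂(ȳ_st) = 81.7276
SE(ȳ_st) = √81.7276 = 9.04033

SE(ȳ_st) ≈ 9.04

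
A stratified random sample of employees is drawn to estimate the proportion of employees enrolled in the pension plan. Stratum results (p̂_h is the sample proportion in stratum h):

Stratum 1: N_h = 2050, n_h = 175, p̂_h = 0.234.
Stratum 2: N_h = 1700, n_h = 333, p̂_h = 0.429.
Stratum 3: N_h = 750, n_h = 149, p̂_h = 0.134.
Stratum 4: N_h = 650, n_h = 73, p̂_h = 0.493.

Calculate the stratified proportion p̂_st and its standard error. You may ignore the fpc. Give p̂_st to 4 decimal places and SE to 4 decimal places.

N = 5150; stratum weights W_h = N_h/N.
p̂_st = Σ W_h p̂_h = (2050·0.234 + 1700·0.429 + 750·0.134 + 650·0.493)/5150 = 0.31650
V̂(p̂_st) = Σ W_h² p̂_h(1−p̂_h)/(n_h−1):
  stratum 1: (2050/5150)²·0.234·0.766/174 = 0.000163226
  stratum 2: (1700/5150)²·0.429·0.571/332 = 8.03968e-05
  stratum 3: (750/5150)²·0.134·0.866/148 = 1.66291e-05
  stratum 4: (650/5150)²·0.493·0.507/72 = 5.53012e-05
V̂(p̂_st) = 0.000315553; SE = √V̂ = 0.0177638

p̂_st ≈ 0.3165, SE ≈ 0.0178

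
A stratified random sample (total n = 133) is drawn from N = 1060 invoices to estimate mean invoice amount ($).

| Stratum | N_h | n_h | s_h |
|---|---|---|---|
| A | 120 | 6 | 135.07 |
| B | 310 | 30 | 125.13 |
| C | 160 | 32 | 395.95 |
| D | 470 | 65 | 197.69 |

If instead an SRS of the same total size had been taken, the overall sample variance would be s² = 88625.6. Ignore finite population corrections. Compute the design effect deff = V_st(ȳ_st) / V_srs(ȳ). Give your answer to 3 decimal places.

deff ≈ 0.470

V̂(ȳ_st) = Σ W_h² s_h²/n_h, with W_h = N_h/N and N = 1060:
  stratum A: (120/1060)²·135.07²/6 = 38.9688
  stratum B: (310/1060)²·125.13²/30 = 44.6389
  stratum C: (160/1060)²·395.95²/32 = 111.624
  stratum D: (470/1060)²·197.69²/65 = 118.206
V_st = 313.438
V_srs = s²/n = 88625.6/133 = 666.358
deff = V_st / V_srs = 313.438/666.358 = 0.4704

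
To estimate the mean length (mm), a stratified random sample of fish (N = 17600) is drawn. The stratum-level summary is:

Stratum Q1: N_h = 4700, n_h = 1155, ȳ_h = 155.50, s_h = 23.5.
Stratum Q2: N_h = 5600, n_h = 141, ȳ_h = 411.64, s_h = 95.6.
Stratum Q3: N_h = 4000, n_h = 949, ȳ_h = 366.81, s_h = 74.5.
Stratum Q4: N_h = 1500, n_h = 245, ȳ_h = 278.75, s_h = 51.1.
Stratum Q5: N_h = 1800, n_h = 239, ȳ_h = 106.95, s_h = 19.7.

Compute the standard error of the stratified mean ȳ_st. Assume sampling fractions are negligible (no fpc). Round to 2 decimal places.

SE(ȳ_st) ≈ 2.64

V̂(ȳ_st) = Σ W_h² s_h²/n_h, with W_h = N_h/N and N = 17600:
  stratum Q1: (4700/17600)²·23.5²/1155 = 0.0340976
  stratum Q2: (5600/17600)²·95.6²/141 = 6.56217
  stratum Q3: (4000/17600)²·74.5²/949 = 0.302093
  stratum Q4: (1500/17600)²·51.1²/245 = 0.0774164
  stratum Q5: (1800/17600)²·19.7²/239 = 0.0169846
V̂(ȳ_st) = 6.99276
SE(ȳ_st) = √6.99276 = 2.64438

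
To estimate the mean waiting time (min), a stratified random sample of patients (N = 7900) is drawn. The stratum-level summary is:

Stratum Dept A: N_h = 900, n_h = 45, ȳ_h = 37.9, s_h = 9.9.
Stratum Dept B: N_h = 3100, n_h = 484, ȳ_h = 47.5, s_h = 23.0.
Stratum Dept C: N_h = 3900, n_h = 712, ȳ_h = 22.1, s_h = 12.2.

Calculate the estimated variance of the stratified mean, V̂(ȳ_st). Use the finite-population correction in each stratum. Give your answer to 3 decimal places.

V̂(ȳ_st) ≈ 0.211

V̂(ȳ_st) = Σ W_h² (1 − n_h/N_h) s_h²/n_h, with W_h = N_h/N and N = 7900:
  stratum Dept A: (900/7900)²·(1 − 45/900)·9.9²/45 = 0.0268542
  stratum Dept B: (3100/7900)²·(1 − 484/3100)·23.0²/484 = 0.142022
  stratum Dept C: (3900/7900)²·(1 − 712/3900)·12.2²/712 = 0.0416455
V̂(ȳ_st) = 0.210522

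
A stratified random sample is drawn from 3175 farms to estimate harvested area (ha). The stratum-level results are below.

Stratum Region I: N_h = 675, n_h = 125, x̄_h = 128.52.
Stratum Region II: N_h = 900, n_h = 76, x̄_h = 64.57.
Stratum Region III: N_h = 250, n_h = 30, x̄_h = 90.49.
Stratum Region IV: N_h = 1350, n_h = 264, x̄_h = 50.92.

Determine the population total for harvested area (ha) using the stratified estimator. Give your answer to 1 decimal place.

τ̂_st ≈ 236228.5

τ̂_st = Σ N_h x̄_h = 675·128.52 + 900·64.57 + 250·90.49 + 1350·50.92 = 236228.5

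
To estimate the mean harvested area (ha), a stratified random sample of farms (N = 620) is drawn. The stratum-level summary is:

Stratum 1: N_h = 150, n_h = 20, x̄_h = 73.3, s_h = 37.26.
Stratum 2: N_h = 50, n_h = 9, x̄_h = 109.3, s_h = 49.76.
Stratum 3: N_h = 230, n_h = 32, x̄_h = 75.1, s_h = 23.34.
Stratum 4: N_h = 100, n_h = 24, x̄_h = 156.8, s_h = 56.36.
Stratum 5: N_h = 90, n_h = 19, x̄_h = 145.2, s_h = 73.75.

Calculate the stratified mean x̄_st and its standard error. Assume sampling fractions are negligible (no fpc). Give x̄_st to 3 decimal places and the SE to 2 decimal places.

x̄_st = Σ W_h x̄_h = (150·73.3 + 50·109.3 + 230·75.1 + 100·156.8 + 90·145.2)/620 = 100.77581
V̂(x̄_st) = Σ W_h² s_h²/n_h, with W_h = N_h/N and N = 620:
  stratum 1: (150/620)²·37.26²/20 = 4.06308
  stratum 2: (50/620)²·49.76²/9 = 1.78927
  stratum 3: (230/620)²·23.34²/32 = 2.34274
  stratum 4: (100/620)²·56.36²/24 = 3.44308
  stratum 5: (90/620)²·73.75²/19 = 6.03215
V̂(x̄_st) = 17.6703
SE(x̄_st) = √17.6703 = 4.20361

x̄_st ≈ 100.776, SE ≈ 4.20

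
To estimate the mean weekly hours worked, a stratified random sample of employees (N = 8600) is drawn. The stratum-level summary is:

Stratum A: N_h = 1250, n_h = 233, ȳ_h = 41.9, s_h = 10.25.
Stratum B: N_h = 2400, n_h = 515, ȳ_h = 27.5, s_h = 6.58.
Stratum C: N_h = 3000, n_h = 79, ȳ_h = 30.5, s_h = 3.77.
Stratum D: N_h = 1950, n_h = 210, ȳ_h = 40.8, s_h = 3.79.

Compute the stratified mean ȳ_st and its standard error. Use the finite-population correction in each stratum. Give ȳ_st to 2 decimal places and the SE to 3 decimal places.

ȳ_st = Σ W_h ȳ_h = (1250·41.9 + 2400·27.5 + 3000·30.5 + 1950·40.8)/8600 = 33.65523
V̂(ȳ_st) = Σ W_h² (1 − n_h/N_h) s_h²/n_h, with W_h = N_h/N and N = 8600:
  stratum A: (1250/8600)²·(1 − 233/1250)·10.25²/233 = 0.00775043
  stratum B: (2400/8600)²·(1 − 515/2400)·6.58²/515 = 0.00514245
  stratum C: (3000/8600)²·(1 − 79/3000)·3.77²/79 = 0.0213163
  stratum D: (1950/8600)²·(1 − 210/1950)·3.79²/210 = 0.00313795
V̂(ȳ_st) = 0.0373471
SE(ȳ_st) = √0.0373471 = 0.193254

ȳ_st ≈ 33.66, SE ≈ 0.193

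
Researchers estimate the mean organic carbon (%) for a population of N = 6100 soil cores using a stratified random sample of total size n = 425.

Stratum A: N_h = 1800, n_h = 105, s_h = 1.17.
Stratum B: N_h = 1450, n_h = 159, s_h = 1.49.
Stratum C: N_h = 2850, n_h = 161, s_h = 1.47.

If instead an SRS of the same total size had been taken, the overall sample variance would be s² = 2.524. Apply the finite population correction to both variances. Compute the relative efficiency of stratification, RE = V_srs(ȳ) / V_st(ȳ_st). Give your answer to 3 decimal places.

V̂(ȳ_st) = Σ W_h² (1 − n_h/N_h) s_h²/n_h, with W_h = N_h/N and N = 6100:
  stratum A: (1800/6100)²·(1 − 105/1800)·1.17²/105 = 0.00106897
  stratum B: (1450/6100)²·(1 − 159/1450)·1.49²/159 = 0.000702441
  stratum C: (2850/6100)²·(1 − 161/2850)·1.47²/161 = 0.0027643
V_st = 0.00453571
V_srs = (1 − 425/6100)·2.524/425 = 0.00552505
Relative efficiency = V_srs / V_st = 0.00552505/0.00453571 = 1.2181

RE ≈ 1.218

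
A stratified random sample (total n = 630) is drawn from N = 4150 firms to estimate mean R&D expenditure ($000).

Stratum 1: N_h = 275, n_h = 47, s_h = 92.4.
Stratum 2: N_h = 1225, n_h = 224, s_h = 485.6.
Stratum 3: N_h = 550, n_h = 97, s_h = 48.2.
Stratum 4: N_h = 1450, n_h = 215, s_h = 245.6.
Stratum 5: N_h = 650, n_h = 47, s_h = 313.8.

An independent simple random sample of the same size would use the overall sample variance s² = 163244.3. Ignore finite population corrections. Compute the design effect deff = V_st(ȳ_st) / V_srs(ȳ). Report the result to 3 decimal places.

V̂(ȳ_st) = Σ W_h² s_h²/n_h, with W_h = N_h/N and N = 4150:
  stratum 1: (275/4150)²·92.4²/47 = 0.797655
  stratum 2: (1225/4150)²·485.6²/224 = 91.7245
  stratum 3: (550/4150)²·48.2²/97 = 0.42068
  stratum 4: (1450/4150)²·245.6²/215 = 34.2498
  stratum 5: (650/4150)²·313.8²/47 = 51.3971
V_st = 178.59
V_srs = s²/n = 163244.3/630 = 259.118
deff = V_st / V_srs = 178.59/259.118 = 0.6892

deff ≈ 0.689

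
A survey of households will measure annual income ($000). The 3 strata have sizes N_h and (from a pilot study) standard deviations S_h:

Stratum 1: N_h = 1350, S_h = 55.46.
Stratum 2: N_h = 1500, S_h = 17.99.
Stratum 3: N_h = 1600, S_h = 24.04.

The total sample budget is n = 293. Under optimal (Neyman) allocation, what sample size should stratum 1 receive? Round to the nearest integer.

Neyman allocation: n_h = n · N_h S_h / Σ N_i S_i, with n = 293.
  stratum 1: N_h·S_h = 1350·55.46 = 74871.00
  stratum 2: N_h·S_h = 1500·17.99 = 26985.00
  stratum 3: N_h·S_h = 1600·24.04 = 38464.00
Σ N_h S_h = 140320.00
n for stratum 1 = 293·74871.00/140320.00 = 156.337 → 156

156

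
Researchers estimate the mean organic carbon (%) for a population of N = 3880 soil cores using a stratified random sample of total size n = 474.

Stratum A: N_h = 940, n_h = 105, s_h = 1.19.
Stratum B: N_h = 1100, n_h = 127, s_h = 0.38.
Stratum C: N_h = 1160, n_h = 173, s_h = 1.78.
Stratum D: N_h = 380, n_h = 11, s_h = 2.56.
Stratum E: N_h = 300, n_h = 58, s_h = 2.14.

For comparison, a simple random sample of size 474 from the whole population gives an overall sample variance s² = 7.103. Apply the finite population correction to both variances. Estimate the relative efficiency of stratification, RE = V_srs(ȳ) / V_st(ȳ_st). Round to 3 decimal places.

RE ≈ 1.623

V̂(ȳ_st) = Σ W_h² (1 − n_h/N_h) s_h²/n_h, with W_h = N_h/N and N = 3880:
  stratum A: (940/3880)²·(1 − 105/940)·1.19²/105 = 0.000703162
  stratum B: (1100/3880)²·(1 − 127/1100)·0.38²/127 = 8.08361e-05
  stratum C: (1160/3880)²·(1 − 173/1160)·1.78²/173 = 0.00139285
  stratum D: (380/3880)²·(1 − 11/380)·2.56²/11 = 0.00554924
  stratum E: (300/3880)²·(1 − 58/300)·2.14²/58 = 0.000380779
V_st = 0.00810687
V_srs = (1 − 474/3880)·7.103/474 = 0.0131546
Relative efficiency = V_srs / V_st = 0.0131546/0.00810687 = 1.6226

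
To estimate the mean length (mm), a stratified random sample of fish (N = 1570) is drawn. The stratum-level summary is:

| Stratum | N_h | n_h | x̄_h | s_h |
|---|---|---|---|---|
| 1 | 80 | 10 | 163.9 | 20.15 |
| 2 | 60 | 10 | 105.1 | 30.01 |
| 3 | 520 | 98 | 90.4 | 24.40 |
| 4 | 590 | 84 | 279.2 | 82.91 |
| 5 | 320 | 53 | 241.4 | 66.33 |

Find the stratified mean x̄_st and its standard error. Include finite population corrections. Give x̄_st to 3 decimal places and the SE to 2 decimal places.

x̄_st ≈ 196.434, SE ≈ 3.68

x̄_st = Σ W_h x̄_h = (80·163.9 + 60·105.1 + 520·90.4 + 590·279.2 + 320·241.4)/1570 = 196.43439
V̂(x̄_st) = Σ W_h² (1 − n_h/N_h) s_h²/n_h, with W_h = N_h/N and N = 1570:
  stratum 1: (80/1570)²·(1 − 10/80)·20.15²/10 = 0.0922441
  stratum 2: (60/1570)²·(1 − 10/60)·30.01²/10 = 0.109611
  stratum 3: (520/1570)²·(1 − 98/520)·24.40²/98 = 0.540842
  stratum 4: (590/1570)²·(1 − 84/590)·82.91²/84 = 9.91146
  stratum 5: (320/1570)²·(1 − 53/320)·66.33²/53 = 2.87744
V̂(x̄_st) = 13.5316
SE(x̄_st) = √13.5316 = 3.67853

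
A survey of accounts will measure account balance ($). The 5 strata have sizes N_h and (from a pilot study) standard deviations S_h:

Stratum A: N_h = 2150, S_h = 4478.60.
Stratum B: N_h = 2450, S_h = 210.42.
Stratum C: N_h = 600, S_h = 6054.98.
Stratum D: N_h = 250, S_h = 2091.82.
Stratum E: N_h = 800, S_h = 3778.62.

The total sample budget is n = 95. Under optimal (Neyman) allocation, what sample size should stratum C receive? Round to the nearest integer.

Neyman allocation: n_h = n · N_h S_h / Σ N_i S_i, with n = 95.
  stratum A: N_h·S_h = 2150·4478.60 = 9628990.00
  stratum B: N_h·S_h = 2450·210.42 = 515529.00
  stratum C: N_h·S_h = 600·6054.98 = 3632988.00
  stratum D: N_h·S_h = 250·2091.82 = 522955.00
  stratum E: N_h·S_h = 800·3778.62 = 3022896.00
Σ N_h S_h = 17323358.00
n for stratum C = 95·3632988.00/17323358.00 = 19.923 → 20

20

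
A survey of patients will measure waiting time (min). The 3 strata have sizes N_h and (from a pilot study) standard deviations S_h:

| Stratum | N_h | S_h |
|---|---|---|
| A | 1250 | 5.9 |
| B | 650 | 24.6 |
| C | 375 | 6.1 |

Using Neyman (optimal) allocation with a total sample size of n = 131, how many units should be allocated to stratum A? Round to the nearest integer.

Neyman allocation: n_h = n · N_h S_h / Σ N_i S_i, with n = 131.
  stratum A: N_h·S_h = 1250·5.9 = 7375.00
  stratum B: N_h·S_h = 650·24.6 = 15990.00
  stratum C: N_h·S_h = 375·6.1 = 2287.50
Σ N_h S_h = 25652.50
n for stratum A = 131·7375.00/25652.50 = 37.662 → 38

38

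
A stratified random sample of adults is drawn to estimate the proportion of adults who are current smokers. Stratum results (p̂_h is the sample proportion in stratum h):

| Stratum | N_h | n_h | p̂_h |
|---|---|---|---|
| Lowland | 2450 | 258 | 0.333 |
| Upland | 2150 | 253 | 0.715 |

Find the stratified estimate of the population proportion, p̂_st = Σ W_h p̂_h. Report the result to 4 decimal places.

p̂_st ≈ 0.5115

N = 4600; stratum weights W_h = N_h/N.
p̂_st = Σ W_h p̂_h = (2450·0.333 + 2150·0.715)/4600 = 0.51154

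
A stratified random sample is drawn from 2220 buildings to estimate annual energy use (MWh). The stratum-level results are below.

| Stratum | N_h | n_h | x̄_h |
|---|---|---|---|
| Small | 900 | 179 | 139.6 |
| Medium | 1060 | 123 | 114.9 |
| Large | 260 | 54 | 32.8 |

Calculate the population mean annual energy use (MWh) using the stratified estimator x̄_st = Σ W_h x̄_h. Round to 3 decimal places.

x̄_st ≈ 115.298

N = Σ N_h = 2220. Stratum weights W_h = N_h/N.
x̄_st = (900·139.6 + 1060·114.9 + 260·32.8) / 2220 = 115.29820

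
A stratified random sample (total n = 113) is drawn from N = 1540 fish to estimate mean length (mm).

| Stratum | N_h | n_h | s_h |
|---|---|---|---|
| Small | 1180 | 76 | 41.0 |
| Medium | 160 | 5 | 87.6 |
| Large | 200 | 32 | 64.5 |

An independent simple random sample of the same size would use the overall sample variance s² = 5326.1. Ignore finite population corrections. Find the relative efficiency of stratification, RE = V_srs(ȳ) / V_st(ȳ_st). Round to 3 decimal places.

RE ≈ 1.485

V̂(ȳ_st) = Σ W_h² s_h²/n_h, with W_h = N_h/N and N = 1540:
  stratum Small: (1180/1540)²·41.0²/76 = 12.986
  stratum Medium: (160/1540)²·87.6²/5 = 16.5667
  stratum Large: (200/1540)²·64.5²/32 = 2.19274
V_st = 31.7455
V_srs = s²/n = 5326.1/113 = 47.1336
Relative efficiency = V_srs / V_st = 47.1336/31.7455 = 1.4847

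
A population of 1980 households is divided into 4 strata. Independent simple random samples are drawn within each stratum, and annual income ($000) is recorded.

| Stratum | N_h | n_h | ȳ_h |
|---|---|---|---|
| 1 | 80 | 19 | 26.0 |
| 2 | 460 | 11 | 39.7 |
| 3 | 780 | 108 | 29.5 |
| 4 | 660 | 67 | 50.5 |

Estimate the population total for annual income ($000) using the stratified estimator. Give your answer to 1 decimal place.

τ̂_st ≈ 76682.0

τ̂_st = Σ N_h ȳ_h = 80·26.0 + 460·39.7 + 780·29.5 + 660·50.5 = 76682.0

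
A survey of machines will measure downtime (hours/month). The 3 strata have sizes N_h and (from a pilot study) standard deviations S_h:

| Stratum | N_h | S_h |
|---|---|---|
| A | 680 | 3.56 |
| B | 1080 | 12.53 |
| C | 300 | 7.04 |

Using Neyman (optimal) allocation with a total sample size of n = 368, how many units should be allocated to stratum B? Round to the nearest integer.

276

Neyman allocation: n_h = n · N_h S_h / Σ N_i S_i, with n = 368.
  stratum A: N_h·S_h = 680·3.56 = 2420.80
  stratum B: N_h·S_h = 1080·12.53 = 13532.40
  stratum C: N_h·S_h = 300·7.04 = 2112.00
Σ N_h S_h = 18065.20
n for stratum B = 368·13532.40/18065.20 = 275.664 → 276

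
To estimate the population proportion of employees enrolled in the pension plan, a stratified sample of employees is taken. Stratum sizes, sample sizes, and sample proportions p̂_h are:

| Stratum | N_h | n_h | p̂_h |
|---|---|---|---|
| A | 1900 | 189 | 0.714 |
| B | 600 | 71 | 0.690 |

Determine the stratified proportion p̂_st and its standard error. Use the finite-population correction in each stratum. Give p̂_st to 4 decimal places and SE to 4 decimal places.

p̂_st ≈ 0.7082, SE ≈ 0.0268

N = 2500; stratum weights W_h = N_h/N.
p̂_st = Σ W_h p̂_h = (1900·0.714 + 600·0.690)/2500 = 0.70824
V̂(p̂_st) = Σ W_h² (1 − n_h/N_h) p̂_h(1−p̂_h)/(n_h−1):
  stratum A: (1900/2500)²·(1 − 189/1900)·0.714·0.286/188 = 0.000564976
  stratum B: (600/2500)²·(1 − 71/600)·0.690·0.310/70 = 0.000155181
V̂(p̂_st) = 0.000720157; SE = √V̂ = 0.0268357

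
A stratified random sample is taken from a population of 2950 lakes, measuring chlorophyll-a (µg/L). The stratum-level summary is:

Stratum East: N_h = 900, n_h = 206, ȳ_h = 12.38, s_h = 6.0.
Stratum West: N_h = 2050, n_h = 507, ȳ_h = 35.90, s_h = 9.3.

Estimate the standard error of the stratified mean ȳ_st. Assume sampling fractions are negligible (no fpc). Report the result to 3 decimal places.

V̂(ȳ_st) = Σ W_h² s_h²/n_h, with W_h = N_h/N and N = 2950:
  stratum East: (900/2950)²·6.0²/206 = 0.0162658
  stratum West: (2050/2950)²·9.3²/507 = 0.08238
V̂(ȳ_st) = 0.0986458
SE(ȳ_st) = √0.0986458 = 0.314079

SE(ȳ_st) ≈ 0.314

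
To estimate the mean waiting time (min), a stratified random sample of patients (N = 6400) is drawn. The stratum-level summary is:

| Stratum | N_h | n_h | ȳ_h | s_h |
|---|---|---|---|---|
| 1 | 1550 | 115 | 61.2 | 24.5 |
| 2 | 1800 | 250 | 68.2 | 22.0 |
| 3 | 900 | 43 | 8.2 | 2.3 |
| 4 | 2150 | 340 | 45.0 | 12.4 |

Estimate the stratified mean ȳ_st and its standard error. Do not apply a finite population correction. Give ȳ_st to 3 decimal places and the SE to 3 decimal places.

ȳ_st = Σ W_h ȳ_h = (1550·61.2 + 1800·68.2 + 900·8.2 + 2150·45.0)/6400 = 50.27344
V̂(ȳ_st) = Σ W_h² s_h²/n_h, with W_h = N_h/N and N = 6400:
  stratum 1: (1550/6400)²·24.5²/115 = 0.306152
  stratum 2: (1800/6400)²·22.0²/250 = 0.153141
  stratum 3: (900/6400)²·2.3²/43 = 0.00243283
  stratum 4: (2150/6400)²·12.4²/340 = 0.0510366
V̂(ȳ_st) = 0.512762
SE(ȳ_st) = √0.512762 = 0.716074

ȳ_st ≈ 50.273, SE ≈ 0.716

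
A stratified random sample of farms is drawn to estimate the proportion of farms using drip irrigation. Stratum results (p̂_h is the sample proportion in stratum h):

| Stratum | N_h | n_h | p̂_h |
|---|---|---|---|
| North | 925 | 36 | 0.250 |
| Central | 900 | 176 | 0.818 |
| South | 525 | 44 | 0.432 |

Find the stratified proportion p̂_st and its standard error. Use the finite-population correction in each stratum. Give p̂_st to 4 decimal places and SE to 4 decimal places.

p̂_st ≈ 0.5082, SE ≈ 0.0340

N = 2350; stratum weights W_h = N_h/N.
p̂_st = Σ W_h p̂_h = (925·0.250 + 900·0.818 + 525·0.432)/2350 = 0.50819
V̂(p̂_st) = Σ W_h² (1 − n_h/N_h) p̂_h(1−p̂_h)/(n_h−1):
  stratum North: (925/2350)²·(1 − 36/925)·0.250·0.750/35 = 0.000797703
  stratum Central: (900/2350)²·(1 − 176/900)·0.818·0.182/175 = 0.000100376
  stratum South: (525/2350)²·(1 − 44/525)·0.432·0.568/43 = 0.000260935
V̂(p̂_st) = 0.00115901; SE = √V̂ = 0.0340443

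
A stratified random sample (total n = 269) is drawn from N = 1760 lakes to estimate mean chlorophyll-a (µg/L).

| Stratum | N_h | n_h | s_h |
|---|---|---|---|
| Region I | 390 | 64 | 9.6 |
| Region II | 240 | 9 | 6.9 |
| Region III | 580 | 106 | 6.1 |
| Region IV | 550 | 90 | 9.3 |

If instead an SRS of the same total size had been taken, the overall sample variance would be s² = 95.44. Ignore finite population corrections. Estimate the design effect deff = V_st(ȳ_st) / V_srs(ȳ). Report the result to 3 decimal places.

deff ≈ 0.849

V̂(ȳ_st) = Σ W_h² s_h²/n_h, with W_h = N_h/N and N = 1760:
  stratum Region I: (390/1760)²·9.6²/64 = 0.0707076
  stratum Region II: (240/1760)²·6.9²/9 = 0.0983678
  stratum Region III: (580/1760)²·6.1²/106 = 0.0381228
  stratum Region IV: (550/1760)²·9.3²/90 = 0.0938477
V_st = 0.301046
V_srs = s²/n = 95.44/269 = 0.354796
deff = V_st / V_srs = 0.301046/0.354796 = 0.8485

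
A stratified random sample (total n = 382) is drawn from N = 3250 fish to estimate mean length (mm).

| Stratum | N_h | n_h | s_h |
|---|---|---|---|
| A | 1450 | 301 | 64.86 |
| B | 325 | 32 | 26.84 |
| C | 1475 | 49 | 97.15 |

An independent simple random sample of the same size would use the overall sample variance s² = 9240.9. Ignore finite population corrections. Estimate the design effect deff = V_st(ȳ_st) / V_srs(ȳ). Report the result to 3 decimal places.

V̂(ȳ_st) = Σ W_h² s_h²/n_h, with W_h = N_h/N and N = 3250:
  stratum A: (1450/3250)²·64.86²/301 = 2.782
  stratum B: (325/3250)²·26.84²/32 = 0.225121
  stratum C: (1475/3250)²·97.15²/49 = 39.6741
V_st = 42.6812
V_srs = s²/n = 9240.9/382 = 24.1908
deff = V_st / V_srs = 42.6812/24.1908 = 1.7644

deff ≈ 1.764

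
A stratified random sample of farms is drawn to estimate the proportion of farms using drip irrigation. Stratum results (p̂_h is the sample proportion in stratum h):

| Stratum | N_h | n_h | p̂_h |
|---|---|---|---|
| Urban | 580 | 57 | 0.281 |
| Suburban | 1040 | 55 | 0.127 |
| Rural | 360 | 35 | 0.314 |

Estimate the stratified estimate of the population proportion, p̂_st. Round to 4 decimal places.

p̂_st ≈ 0.2061

N = 1980; stratum weights W_h = N_h/N.
p̂_st = Σ W_h p̂_h = (580·0.281 + 1040·0.127 + 360·0.314)/1980 = 0.20611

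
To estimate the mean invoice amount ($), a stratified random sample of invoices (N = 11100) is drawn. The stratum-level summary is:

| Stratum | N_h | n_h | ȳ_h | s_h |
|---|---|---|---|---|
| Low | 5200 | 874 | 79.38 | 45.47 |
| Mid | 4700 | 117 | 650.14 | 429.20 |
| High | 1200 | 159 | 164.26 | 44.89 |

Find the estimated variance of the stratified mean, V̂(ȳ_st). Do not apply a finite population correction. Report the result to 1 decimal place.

V̂(ȳ_st) = Σ W_h² s_h²/n_h, with W_h = N_h/N and N = 11100:
  stratum Low: (5200/11100)²·45.47²/874 = 0.519158
  stratum Mid: (4700/11100)²·429.20²/117 = 282.282
  stratum High: (1200/11100)²·44.89²/159 = 0.148122
V̂(ȳ_st) = 282.949

V̂(ȳ_st) ≈ 282.9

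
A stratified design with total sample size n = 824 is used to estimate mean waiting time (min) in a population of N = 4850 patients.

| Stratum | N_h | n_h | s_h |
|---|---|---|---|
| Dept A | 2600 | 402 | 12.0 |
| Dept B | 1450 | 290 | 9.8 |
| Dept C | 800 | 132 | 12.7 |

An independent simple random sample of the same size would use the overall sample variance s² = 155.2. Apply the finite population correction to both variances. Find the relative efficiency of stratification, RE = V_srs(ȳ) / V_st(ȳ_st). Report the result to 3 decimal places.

RE ≈ 1.129

V̂(ȳ_st) = Σ W_h² (1 − n_h/N_h) s_h²/n_h, with W_h = N_h/N and N = 4850:
  stratum Dept A: (2600/4850)²·(1 − 402/2600)·12.0²/402 = 0.087027
  stratum Dept B: (1450/4850)²·(1 − 290/1450)·9.8²/290 = 0.0236808
  stratum Dept C: (800/4850)²·(1 − 132/800)·12.7²/132 = 0.0277598
V_st = 0.138468
V_srs = (1 − 824/4850)·155.2/824 = 0.15635
Relative efficiency = V_srs / V_st = 0.15635/0.138468 = 1.1291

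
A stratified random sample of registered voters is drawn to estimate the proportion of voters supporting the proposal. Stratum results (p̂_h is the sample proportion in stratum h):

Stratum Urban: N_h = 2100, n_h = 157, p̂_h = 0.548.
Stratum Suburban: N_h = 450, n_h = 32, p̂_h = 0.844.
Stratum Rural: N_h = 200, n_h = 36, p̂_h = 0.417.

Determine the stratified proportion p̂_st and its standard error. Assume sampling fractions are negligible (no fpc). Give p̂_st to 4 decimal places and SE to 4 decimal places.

N = 2750; stratum weights W_h = N_h/N.
p̂_st = Σ W_h p̂_h = (2100·0.548 + 450·0.844 + 200·0.417)/2750 = 0.58691
V̂(p̂_st) = Σ W_h² p̂_h(1−p̂_h)/(n_h−1):
  stratum Urban: (2100/2750)²·0.548·0.452/156 = 0.000925907
  stratum Suburban: (450/2750)²·0.844·0.156/31 = 0.000113727
  stratum Rural: (200/2750)²·0.417·0.583/35 = 3.67393e-05
V̂(p̂_st) = 0.00107637; SE = √V̂ = 0.0328081

p̂_st ≈ 0.5869, SE ≈ 0.0328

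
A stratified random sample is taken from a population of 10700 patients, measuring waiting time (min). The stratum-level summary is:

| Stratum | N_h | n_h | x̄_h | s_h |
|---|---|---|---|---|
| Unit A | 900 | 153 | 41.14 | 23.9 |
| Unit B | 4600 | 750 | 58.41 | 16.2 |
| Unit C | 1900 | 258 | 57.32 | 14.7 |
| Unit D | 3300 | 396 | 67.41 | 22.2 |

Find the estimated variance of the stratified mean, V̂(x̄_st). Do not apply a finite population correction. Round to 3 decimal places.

V̂(x̄_st) = Σ W_h² s_h²/n_h, with W_h = N_h/N and N = 10700:
  stratum Unit A: (900/10700)²·23.9²/153 = 0.0264132
  stratum Unit B: (4600/10700)²·16.2²/750 = 0.0646721
  stratum Unit C: (1900/10700)²·14.7²/258 = 0.0264092
  stratum Unit D: (3300/10700)²·22.2²/396 = 0.118378
V̂(x̄_st) = 0.235873

V̂(x̄_st) ≈ 0.236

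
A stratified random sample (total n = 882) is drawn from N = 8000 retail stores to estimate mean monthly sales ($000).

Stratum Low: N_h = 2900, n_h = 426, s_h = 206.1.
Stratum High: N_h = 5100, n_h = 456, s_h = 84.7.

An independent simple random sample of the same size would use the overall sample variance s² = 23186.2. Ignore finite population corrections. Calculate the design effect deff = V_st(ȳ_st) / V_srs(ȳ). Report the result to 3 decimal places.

deff ≈ 0.742

V̂(ȳ_st) = Σ W_h² s_h²/n_h, with W_h = N_h/N and N = 8000:
  stratum Low: (2900/8000)²·206.1²/426 = 13.1027
  stratum High: (5100/8000)²·84.7²/456 = 6.39385
V_st = 19.4966
V_srs = s²/n = 23186.2/882 = 26.2882
deff = V_st / V_srs = 19.4966/26.2882 = 0.7416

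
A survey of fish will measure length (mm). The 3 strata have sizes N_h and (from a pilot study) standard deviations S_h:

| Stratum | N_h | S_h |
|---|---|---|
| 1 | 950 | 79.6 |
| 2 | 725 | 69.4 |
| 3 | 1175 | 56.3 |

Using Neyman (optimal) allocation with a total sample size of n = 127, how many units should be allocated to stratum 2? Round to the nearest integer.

Neyman allocation: n_h = n · N_h S_h / Σ N_i S_i, with n = 127.
  stratum 1: N_h·S_h = 950·79.6 = 75620.00
  stratum 2: N_h·S_h = 725·69.4 = 50315.00
  stratum 3: N_h·S_h = 1175·56.3 = 66152.50
Σ N_h S_h = 192087.50
n for stratum 2 = 127·50315.00/192087.50 = 33.266 → 33

33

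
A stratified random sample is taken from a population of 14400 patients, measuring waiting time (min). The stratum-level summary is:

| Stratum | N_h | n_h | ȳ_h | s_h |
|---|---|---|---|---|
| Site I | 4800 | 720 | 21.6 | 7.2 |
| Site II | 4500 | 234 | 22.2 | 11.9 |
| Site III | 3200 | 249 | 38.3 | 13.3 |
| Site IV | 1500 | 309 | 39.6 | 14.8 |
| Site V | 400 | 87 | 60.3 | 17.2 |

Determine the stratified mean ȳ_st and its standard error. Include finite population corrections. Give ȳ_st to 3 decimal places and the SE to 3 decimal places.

ȳ_st ≈ 28.449, SE ≈ 0.321

ȳ_st = Σ W_h ȳ_h = (4800·21.6 + 4500·22.2 + 3200·38.3 + 1500·39.6 + 400·60.3)/14400 = 28.44861
V̂(ȳ_st) = Σ W_h² (1 − n_h/N_h) s_h²/n_h, with W_h = N_h/N and N = 14400:
  stratum Site I: (4800/14400)²·(1 − 720/4800)·7.2²/720 = 0.0068
  stratum Site II: (4500/14400)²·(1 − 234/4500)·11.9²/234 = 0.0560256
  stratum Site III: (3200/14400)²·(1 − 249/3200)·13.3²/249 = 0.0323518
  stratum Site IV: (1500/14400)²·(1 − 309/1500)·14.8²/309 = 0.00610721
  stratum Site V: (400/14400)²·(1 − 87/400)·17.2²/87 = 0.00205313
V̂(ȳ_st) = 0.103338
SE(ȳ_st) = √0.103338 = 0.321462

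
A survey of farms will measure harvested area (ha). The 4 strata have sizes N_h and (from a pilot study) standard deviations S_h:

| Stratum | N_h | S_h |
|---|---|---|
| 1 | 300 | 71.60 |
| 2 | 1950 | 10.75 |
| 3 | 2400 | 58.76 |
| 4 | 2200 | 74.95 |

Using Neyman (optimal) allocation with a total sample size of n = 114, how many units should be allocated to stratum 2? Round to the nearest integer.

7

Neyman allocation: n_h = n · N_h S_h / Σ N_i S_i, with n = 114.
  stratum 1: N_h·S_h = 300·71.60 = 21480.00
  stratum 2: N_h·S_h = 1950·10.75 = 20962.50
  stratum 3: N_h·S_h = 2400·58.76 = 141024.00
  stratum 4: N_h·S_h = 2200·74.95 = 164890.00
Σ N_h S_h = 348356.50
n for stratum 2 = 114·20962.50/348356.50 = 6.860 → 7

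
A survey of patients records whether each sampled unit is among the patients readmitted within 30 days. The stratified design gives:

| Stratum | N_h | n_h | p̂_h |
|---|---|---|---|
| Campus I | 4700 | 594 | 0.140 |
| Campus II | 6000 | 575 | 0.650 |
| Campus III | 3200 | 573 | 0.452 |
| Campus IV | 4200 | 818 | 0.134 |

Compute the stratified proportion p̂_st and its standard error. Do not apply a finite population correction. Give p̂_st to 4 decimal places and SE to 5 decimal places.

N = 18100; stratum weights W_h = N_h/N.
p̂_st = Σ W_h p̂_h = (4700·0.140 + 6000·0.650 + 3200·0.452 + 4200·0.134)/18100 = 0.36283
V̂(p̂_st) = Σ W_h² p̂_h(1−p̂_h)/(n_h−1):
  stratum Campus I: (4700/18100)²·0.140·0.860/593 = 1.36902e-05
  stratum Campus II: (6000/18100)²·0.650·0.350/574 = 4.35527e-05
  stratum Campus III: (3200/18100)²·0.452·0.548/572 = 1.35352e-05
  stratum Campus IV: (4200/18100)²·0.134·0.866/817 = 7.6479e-06
V̂(p̂_st) = 7.8426e-05; SE = √V̂ = 0.00885585

p̂_st ≈ 0.3628, SE ≈ 0.00886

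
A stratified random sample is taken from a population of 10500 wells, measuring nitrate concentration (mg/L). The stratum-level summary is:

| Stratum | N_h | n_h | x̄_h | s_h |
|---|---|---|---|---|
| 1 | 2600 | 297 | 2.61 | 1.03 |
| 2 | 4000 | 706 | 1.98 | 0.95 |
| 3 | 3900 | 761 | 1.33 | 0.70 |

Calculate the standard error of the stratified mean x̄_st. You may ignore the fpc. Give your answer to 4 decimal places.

V̂(x̄_st) = Σ W_h² s_h²/n_h, with W_h = N_h/N and N = 10500:
  stratum 1: (2600/10500)²·1.03²/297 = 0.000219021
  stratum 2: (4000/10500)²·0.95²/706 = 0.000185517
  stratum 3: (3900/10500)²·0.70²/761 = 8.88305e-05
V̂(x̄_st) = 0.000493369
SE(x̄_st) = √0.000493369 = 0.0222119

SE(x̄_st) ≈ 0.0222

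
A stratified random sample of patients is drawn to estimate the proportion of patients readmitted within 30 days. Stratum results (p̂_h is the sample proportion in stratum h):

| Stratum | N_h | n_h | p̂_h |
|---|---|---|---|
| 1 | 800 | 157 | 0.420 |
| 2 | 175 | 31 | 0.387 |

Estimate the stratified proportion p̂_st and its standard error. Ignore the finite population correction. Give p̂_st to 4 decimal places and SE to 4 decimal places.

N = 975; stratum weights W_h = N_h/N.
p̂_st = Σ W_h p̂_h = (800·0.420 + 175·0.387)/975 = 0.41408
V̂(p̂_st) = Σ W_h² p̂_h(1−p̂_h)/(n_h−1):
  stratum 1: (800/975)²·0.420·0.580/156 = 0.00105129
  stratum 2: (175/975)²·0.387·0.613/30 = 0.000254752
V̂(p̂_st) = 0.00130604; SE = √V̂ = 0.0361392

p̂_st ≈ 0.4141, SE ≈ 0.0361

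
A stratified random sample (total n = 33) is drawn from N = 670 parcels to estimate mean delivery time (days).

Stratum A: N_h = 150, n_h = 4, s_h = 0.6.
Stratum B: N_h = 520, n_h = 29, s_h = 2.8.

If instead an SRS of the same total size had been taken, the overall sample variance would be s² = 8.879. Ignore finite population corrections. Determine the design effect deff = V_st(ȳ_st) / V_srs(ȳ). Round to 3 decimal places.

V̂(ȳ_st) = Σ W_h² s_h²/n_h, with W_h = N_h/N and N = 670:
  stratum A: (150/670)²·0.6²/4 = 0.00451103
  stratum B: (520/670)²·2.8²/29 = 0.162845
V_st = 0.167356
V_srs = s²/n = 8.879/33 = 0.269061
deff = V_st / V_srs = 0.167356/0.269061 = 0.6220

deff ≈ 0.622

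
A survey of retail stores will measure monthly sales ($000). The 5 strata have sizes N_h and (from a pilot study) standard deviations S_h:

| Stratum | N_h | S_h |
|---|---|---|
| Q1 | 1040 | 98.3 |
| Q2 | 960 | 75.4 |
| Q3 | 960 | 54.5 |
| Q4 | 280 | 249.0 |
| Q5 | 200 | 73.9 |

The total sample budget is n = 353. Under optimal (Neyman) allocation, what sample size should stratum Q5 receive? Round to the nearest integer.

17

Neyman allocation: n_h = n · N_h S_h / Σ N_i S_i, with n = 353.
  stratum Q1: N_h·S_h = 1040·98.3 = 102232.00
  stratum Q2: N_h·S_h = 960·75.4 = 72384.00
  stratum Q3: N_h·S_h = 960·54.5 = 52320.00
  stratum Q4: N_h·S_h = 280·249.0 = 69720.00
  stratum Q5: N_h·S_h = 200·73.9 = 14780.00
Σ N_h S_h = 311436.00
n for stratum Q5 = 353·14780.00/311436.00 = 16.753 → 17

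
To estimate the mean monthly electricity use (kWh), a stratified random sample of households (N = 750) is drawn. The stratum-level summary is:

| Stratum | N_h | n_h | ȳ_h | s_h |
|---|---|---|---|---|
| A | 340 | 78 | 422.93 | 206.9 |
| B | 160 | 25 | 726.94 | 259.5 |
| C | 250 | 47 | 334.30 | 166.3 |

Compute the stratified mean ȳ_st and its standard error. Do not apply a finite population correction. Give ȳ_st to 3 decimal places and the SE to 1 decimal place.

ȳ_st = Σ W_h ȳ_h = (340·422.93 + 160·726.94 + 250·334.30)/750 = 458.24213
V̂(ȳ_st) = Σ W_h² s_h²/n_h, with W_h = N_h/N and N = 750:
  stratum A: (340/750)²·206.9²/78 = 112.788
  stratum B: (160/750)²·259.5²/25 = 122.589
  stratum C: (250/750)²·166.3²/47 = 65.3799
V̂(ȳ_st) = 300.757
SE(ȳ_st) = √300.757 = 17.3423

ȳ_st ≈ 458.242, SE ≈ 17.3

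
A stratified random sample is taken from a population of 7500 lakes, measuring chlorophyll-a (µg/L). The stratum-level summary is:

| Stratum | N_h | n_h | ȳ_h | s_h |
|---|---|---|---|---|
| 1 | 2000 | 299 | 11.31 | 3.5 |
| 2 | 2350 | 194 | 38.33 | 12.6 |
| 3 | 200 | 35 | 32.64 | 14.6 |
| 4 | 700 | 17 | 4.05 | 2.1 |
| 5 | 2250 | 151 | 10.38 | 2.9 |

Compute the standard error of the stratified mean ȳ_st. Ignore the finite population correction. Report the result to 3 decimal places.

V̂(ȳ_st) = Σ W_h² s_h²/n_h, with W_h = N_h/N and N = 7500:
  stratum 1: (2000/7500)²·3.5²/299 = 0.00291342
  stratum 2: (2350/7500)²·12.6²/194 = 0.0803438
  stratum 3: (200/7500)²·14.6²/35 = 0.00433087
  stratum 4: (700/7500)²·2.1²/17 = 0.00225976
  stratum 5: (2250/7500)²·2.9²/151 = 0.00501258
V̂(ȳ_st) = 0.0948605
SE(ȳ_st) = √0.0948605 = 0.307994

SE(ȳ_st) ≈ 0.308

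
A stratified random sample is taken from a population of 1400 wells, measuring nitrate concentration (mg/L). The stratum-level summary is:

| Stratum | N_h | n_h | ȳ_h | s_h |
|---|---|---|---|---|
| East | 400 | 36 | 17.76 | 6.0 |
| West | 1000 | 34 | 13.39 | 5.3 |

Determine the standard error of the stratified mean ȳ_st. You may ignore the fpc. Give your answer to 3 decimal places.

SE(ȳ_st) ≈ 0.709

V̂(ȳ_st) = Σ W_h² s_h²/n_h, with W_h = N_h/N and N = 1400:
  stratum East: (400/1400)²·6.0²/36 = 0.0816327
  stratum West: (1000/1400)²·5.3²/34 = 0.421519
V̂(ȳ_st) = 0.503151
SE(ȳ_st) = √0.503151 = 0.709332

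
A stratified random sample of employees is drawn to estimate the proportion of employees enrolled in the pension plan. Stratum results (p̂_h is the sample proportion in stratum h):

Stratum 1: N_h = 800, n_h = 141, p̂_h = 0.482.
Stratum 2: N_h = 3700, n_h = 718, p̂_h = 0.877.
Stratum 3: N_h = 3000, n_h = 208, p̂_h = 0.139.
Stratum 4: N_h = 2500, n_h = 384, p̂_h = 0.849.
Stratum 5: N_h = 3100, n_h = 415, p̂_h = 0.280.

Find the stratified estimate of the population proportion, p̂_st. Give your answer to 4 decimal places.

p̂_st ≈ 0.5373

N = 13100; stratum weights W_h = N_h/N.
p̂_st = Σ W_h p̂_h = (800·0.482 + 3700·0.877 + 3000·0.139 + 2500·0.849 + 3100·0.280)/13100 = 0.53725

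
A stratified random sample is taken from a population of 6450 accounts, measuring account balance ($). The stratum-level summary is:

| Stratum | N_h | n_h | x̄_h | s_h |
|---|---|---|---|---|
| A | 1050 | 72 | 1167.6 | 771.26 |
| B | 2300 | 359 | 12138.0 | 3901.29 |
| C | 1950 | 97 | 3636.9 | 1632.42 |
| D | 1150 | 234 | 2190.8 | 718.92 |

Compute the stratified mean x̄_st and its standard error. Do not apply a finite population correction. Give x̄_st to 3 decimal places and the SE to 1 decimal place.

x̄_st ≈ 6008.489, SE ≈ 90.5

x̄_st = Σ W_h x̄_h = (1050·1167.6 + 2300·12138.0 + 1950·3636.9 + 1150·2190.8)/6450 = 6008.48915
V̂(x̄_st) = Σ W_h² s_h²/n_h, with W_h = N_h/N and N = 6450:
  stratum A: (1050/6450)²·771.26²/72 = 218.942
  stratum B: (2300/6450)²·3901.29²/359 = 5390.86
  stratum C: (1950/6450)²·1632.42²/97 = 2510.97
  stratum D: (1150/6450)²·718.92²/234 = 70.2136
V̂(x̄_st) = 8190.99
SE(x̄_st) = √8190.99 = 90.5041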